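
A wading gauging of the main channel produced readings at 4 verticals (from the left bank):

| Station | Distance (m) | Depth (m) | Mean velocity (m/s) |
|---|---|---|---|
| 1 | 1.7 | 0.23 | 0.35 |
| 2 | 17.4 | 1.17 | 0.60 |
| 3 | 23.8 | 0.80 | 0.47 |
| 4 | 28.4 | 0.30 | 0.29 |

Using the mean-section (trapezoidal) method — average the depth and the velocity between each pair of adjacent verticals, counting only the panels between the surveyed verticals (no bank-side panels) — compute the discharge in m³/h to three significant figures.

Panel 1-2: Δb = 15.7 m, d̄ = (0.23+1.17)/2 = 0.7, v̄ = (0.35+0.60)/2 = 0.475 → q = 15.7×0.7×0.475 = 5.220 m³/s
Panel 2-3: Δb = 6.4 m, d̄ = (1.17+0.80)/2 = 0.985, v̄ = (0.60+0.47)/2 = 0.535 → q = 6.4×0.985×0.535 = 3.373 m³/s
Panel 3-4: Δb = 4.6 m, d̄ = (0.80+0.30)/2 = 0.55, v̄ = (0.47+0.29)/2 = 0.38 → q = 4.6×0.55×0.38 = 0.9614 m³/s
Q = Σ q = 9.554 m³/s
= 9.554 × 3600 = 34400 m³/h

34400 m³/h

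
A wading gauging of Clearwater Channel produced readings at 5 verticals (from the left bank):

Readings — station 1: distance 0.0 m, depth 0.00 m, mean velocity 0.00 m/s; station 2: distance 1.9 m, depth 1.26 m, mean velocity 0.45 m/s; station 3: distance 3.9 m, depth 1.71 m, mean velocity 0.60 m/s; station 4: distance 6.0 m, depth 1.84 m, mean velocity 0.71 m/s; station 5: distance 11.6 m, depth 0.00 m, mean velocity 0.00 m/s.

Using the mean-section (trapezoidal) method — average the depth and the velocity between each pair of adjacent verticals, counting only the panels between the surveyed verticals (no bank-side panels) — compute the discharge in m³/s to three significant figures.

Panel 1-2: Δb = 1.9 m, d̄ = (0.00+1.26)/2 = 0.63, v̄ = (0.00+0.45)/2 = 0.225 → q = 1.9×0.63×0.225 = 0.2693 m³/s
Panel 2-3: Δb = 2 m, d̄ = (1.26+1.71)/2 = 1.485, v̄ = (0.45+0.60)/2 = 0.525 → q = 2×1.485×0.525 = 1.559 m³/s
Panel 3-4: Δb = 2.1 m, d̄ = (1.71+1.84)/2 = 1.775, v̄ = (0.60+0.71)/2 = 0.655 → q = 2.1×1.775×0.655 = 2.442 m³/s
Panel 4-5: Δb = 5.6 m, d̄ = (1.84+0.00)/2 = 0.92, v̄ = (0.71+0.00)/2 = 0.355 → q = 5.6×0.92×0.355 = 1.829 m³/s
Q = Σ q = 6.099 m³/s

6.10 m³/s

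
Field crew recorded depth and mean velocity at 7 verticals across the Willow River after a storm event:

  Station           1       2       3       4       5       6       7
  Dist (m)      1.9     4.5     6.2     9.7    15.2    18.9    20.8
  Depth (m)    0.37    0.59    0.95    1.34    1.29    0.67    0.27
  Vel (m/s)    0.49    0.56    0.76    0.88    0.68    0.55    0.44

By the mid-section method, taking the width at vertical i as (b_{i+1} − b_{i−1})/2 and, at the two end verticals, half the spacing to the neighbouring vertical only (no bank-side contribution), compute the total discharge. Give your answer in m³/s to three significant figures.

13.3 m³/s

w_1 = (4.5 − 1.9)/2 = 1.3 m; q_1 = 0.49 × 0.37 × 1.3 = 0.2357 m³/s
w_2 = (6.2 − 1.9)/2 = 2.15 m; q_2 = 0.56 × 0.59 × 2.15 = 0.7104 m³/s
w_3 = (9.7 − 4.5)/2 = 2.6 m; q_3 = 0.76 × 0.95 × 2.6 = 1.877 m³/s
w_4 = (15.2 − 6.2)/2 = 4.5 m; q_4 = 0.88 × 1.34 × 4.5 = 5.306 m³/s
w_5 = (18.9 − 9.7)/2 = 4.6 m; q_5 = 0.68 × 1.29 × 4.6 = 4.035 m³/s
w_6 = (20.8 − 15.2)/2 = 2.8 m; q_6 = 0.55 × 0.67 × 2.8 = 1.032 m³/s
w_7 = (20.8 − 18.9)/2 = 0.95 m; q_7 = 0.44 × 0.27 × 0.95 = 0.1129 m³/s
Q = Σ qᵢ = 13.31 m³/s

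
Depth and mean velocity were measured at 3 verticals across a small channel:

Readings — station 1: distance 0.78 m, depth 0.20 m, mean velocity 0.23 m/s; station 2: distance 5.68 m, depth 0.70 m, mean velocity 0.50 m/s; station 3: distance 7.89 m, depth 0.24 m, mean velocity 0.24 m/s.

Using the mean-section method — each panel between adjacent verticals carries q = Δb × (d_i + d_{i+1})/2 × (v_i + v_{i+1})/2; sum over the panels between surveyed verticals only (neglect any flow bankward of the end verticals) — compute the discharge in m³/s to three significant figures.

1.19 m³/s

Panel 1-2: Δb = 4.9 m, d̄ = (0.20+0.70)/2 = 0.45, v̄ = (0.23+0.50)/2 = 0.365 → q = 4.9×0.45×0.365 = 0.8048 m³/s
Panel 2-3: Δb = 2.21 m, d̄ = (0.70+0.24)/2 = 0.47, v̄ = (0.50+0.24)/2 = 0.37 → q = 2.21×0.47×0.37 = 0.3843 m³/s
Q = Σ q = 1.189 m³/s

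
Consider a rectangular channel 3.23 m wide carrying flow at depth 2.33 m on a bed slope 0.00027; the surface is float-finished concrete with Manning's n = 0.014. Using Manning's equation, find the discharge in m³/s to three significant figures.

A = b·y = 3.23 × 2.33 = 7.526 m²
P = b + 2y = 3.23 + 2×2.33 = 7.890 m
R = A/P = 7.526/7.890 = 0.9539 m
Q = (1/n)·A·R^(2/3)·S^(1/2) = (1/0.014) × 7.526 × 0.9539^(2/3) × 0.00027^(1/2) = 8.559 m³/s

8.56 m³/s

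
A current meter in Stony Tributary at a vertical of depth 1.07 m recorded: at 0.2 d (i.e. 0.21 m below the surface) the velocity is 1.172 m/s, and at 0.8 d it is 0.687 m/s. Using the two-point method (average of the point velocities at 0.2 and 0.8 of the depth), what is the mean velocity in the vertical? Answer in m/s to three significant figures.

v̄ = (1.172 + 0.687) / 2 = 0.9295 m/s

0.930 m/s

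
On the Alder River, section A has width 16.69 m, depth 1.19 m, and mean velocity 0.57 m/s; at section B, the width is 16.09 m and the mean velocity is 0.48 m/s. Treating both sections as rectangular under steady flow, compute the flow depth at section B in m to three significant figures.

Q = A₁V₁ = (16.69×1.19) × 0.57 = 11.32 m³/s
d₂ = Q/(b₂ V₂) = 11.32/(16.09×0.48) = 1.466 m

1.47 m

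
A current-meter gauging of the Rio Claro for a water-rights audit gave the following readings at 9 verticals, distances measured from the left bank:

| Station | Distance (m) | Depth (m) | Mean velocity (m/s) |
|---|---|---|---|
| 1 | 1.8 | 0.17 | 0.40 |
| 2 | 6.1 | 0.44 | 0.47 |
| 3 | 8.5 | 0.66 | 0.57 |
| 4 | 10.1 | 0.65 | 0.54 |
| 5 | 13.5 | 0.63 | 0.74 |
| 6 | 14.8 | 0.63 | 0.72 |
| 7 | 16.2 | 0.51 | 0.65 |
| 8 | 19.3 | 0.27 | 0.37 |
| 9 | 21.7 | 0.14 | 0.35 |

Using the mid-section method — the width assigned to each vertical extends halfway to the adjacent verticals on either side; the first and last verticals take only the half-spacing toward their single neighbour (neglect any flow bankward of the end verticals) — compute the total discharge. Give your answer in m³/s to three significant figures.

5.26 m³/s

w_1 = (6.1 − 1.8)/2 = 2.15 m; q_1 = 0.40 × 0.17 × 2.15 = 0.1462 m³/s
w_2 = (8.5 − 1.8)/2 = 3.35 m; q_2 = 0.47 × 0.44 × 3.35 = 0.6928 m³/s
w_3 = (10.1 − 6.1)/2 = 2 m; q_3 = 0.57 × 0.66 × 2 = 0.7524 m³/s
w_4 = (13.5 − 8.5)/2 = 2.5 m; q_4 = 0.54 × 0.65 × 2.5 = 0.8775 m³/s
w_5 = (14.8 − 10.1)/2 = 2.35 m; q_5 = 0.74 × 0.63 × 2.35 = 1.096 m³/s
w_6 = (16.2 − 13.5)/2 = 1.35 m; q_6 = 0.72 × 0.63 × 1.35 = 0.6124 m³/s
w_7 = (19.3 − 14.8)/2 = 2.25 m; q_7 = 0.65 × 0.51 × 2.25 = 0.7459 m³/s
w_8 = (21.7 − 16.2)/2 = 2.75 m; q_8 = 0.37 × 0.27 × 2.75 = 0.2747 m³/s
w_9 = (21.7 − 19.3)/2 = 1.2 m; q_9 = 0.35 × 0.14 × 1.2 = 0.05880 m³/s
Q = Σ qᵢ = 5.256 m³/s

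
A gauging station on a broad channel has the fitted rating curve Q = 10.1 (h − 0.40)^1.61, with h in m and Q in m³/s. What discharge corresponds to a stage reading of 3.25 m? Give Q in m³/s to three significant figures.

Q = 10.1 × (3.25 − 0.40)^1.61 = 10.1 × 2.85^1.61 = 54.53 m³/s

54.5 m³/s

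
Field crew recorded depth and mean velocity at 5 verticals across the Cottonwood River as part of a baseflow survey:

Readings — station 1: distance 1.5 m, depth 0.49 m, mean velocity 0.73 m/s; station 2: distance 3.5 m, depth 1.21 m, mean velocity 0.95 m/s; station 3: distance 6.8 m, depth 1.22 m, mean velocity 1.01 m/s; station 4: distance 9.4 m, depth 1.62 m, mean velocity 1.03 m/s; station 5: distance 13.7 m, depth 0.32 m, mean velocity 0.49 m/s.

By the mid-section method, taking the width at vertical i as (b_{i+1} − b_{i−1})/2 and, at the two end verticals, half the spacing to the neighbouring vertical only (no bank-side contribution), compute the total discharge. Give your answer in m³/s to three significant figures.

w_1 = (3.5 − 1.5)/2 = 1 m; q_1 = 0.73 × 0.49 × 1 = 0.3577 m³/s
w_2 = (6.8 − 1.5)/2 = 2.65 m; q_2 = 0.95 × 1.21 × 2.65 = 3.046 m³/s
w_3 = (9.4 − 3.5)/2 = 2.95 m; q_3 = 1.01 × 1.22 × 2.95 = 3.635 m³/s
w_4 = (13.7 − 6.8)/2 = 3.45 m; q_4 = 1.03 × 1.62 × 3.45 = 5.757 m³/s
w_5 = (13.7 − 9.4)/2 = 2.15 m; q_5 = 0.49 × 0.32 × 2.15 = 0.3371 m³/s
Q = Σ qᵢ = 13.13 m³/s

13.1 m³/s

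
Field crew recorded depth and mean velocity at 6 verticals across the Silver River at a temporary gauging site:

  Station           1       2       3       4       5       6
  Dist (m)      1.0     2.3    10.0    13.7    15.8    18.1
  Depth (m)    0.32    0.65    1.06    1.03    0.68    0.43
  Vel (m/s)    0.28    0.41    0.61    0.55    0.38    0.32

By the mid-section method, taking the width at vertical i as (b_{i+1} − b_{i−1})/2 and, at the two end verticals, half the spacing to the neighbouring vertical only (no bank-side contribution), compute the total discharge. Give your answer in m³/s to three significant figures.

7.31 m³/s

w_1 = (2.3 − 1.0)/2 = 0.65 m; q_1 = 0.28 × 0.32 × 0.65 = 0.05824 m³/s
w_2 = (10.0 − 1.0)/2 = 4.5 m; q_2 = 0.41 × 0.65 × 4.5 = 1.199 m³/s
w_3 = (13.7 − 2.3)/2 = 5.7 m; q_3 = 0.61 × 1.06 × 5.7 = 3.686 m³/s
w_4 = (15.8 − 10.0)/2 = 2.9 m; q_4 = 0.55 × 1.03 × 2.9 = 1.643 m³/s
w_5 = (18.1 − 13.7)/2 = 2.2 m; q_5 = 0.38 × 0.68 × 2.2 = 0.5685 m³/s
w_6 = (18.1 − 15.8)/2 = 1.15 m; q_6 = 0.32 × 0.43 × 1.15 = 0.1582 m³/s
Q = Σ qᵢ = 7.313 m³/s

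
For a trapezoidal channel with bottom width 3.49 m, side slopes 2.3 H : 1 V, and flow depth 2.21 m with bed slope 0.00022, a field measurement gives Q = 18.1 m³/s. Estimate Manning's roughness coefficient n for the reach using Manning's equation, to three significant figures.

0.0185

A = (b + z·y)·y = (3.49 + 2.3×2.21)×2.21 = 18.95 m²
P = b + 2y√(1+z²) = 3.49 + 2×2.21×√(1+2.3²) = 14.58 m
R = A/P = 18.95/14.58 = 1.300 m
n = (1/Q)·A·R^(2/3)·S^(1/2) = (1/18.1) × 18.95 × 1.191 × 0.01483 = 0.01849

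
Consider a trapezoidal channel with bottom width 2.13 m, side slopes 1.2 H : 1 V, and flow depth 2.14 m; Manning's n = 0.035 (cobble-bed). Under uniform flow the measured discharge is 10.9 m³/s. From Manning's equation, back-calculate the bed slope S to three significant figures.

A = (b + z·y)·y = (2.13 + 1.2×2.14)×2.14 = 10.05 m²
P = b + 2y√(1+z²) = 2.13 + 2×2.14×√(1+1.2²) = 8.816 m
R = A/P = 10.05/8.816 = 1.140 m
S = (Q·n / (1·A·R^(2/3)))² = (10.9×0.035 / (1×10.05×1.092))² = 0.001208

0.00121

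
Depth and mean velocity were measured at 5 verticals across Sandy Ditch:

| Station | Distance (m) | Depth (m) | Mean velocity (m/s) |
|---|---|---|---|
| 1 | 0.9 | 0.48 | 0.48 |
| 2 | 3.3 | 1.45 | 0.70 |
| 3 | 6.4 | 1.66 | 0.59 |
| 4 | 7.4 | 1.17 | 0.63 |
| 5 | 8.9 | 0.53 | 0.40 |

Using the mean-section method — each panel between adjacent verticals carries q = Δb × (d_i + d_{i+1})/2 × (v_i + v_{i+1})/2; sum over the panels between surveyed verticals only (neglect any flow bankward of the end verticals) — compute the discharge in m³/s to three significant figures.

6.00 m³/s

Panel 1-2: Δb = 2.4 m, d̄ = (0.48+1.45)/2 = 0.965, v̄ = (0.48+0.70)/2 = 0.59 → q = 2.4×0.965×0.59 = 1.366 m³/s
Panel 2-3: Δb = 3.1 m, d̄ = (1.45+1.66)/2 = 1.555, v̄ = (0.70+0.59)/2 = 0.645 → q = 3.1×1.555×0.645 = 3.109 m³/s
Panel 3-4: Δb = 1 m, d̄ = (1.66+1.17)/2 = 1.415, v̄ = (0.59+0.63)/2 = 0.61 → q = 1×1.415×0.61 = 0.8632 m³/s
Panel 4-5: Δb = 1.5 m, d̄ = (1.17+0.53)/2 = 0.85, v̄ = (0.63+0.40)/2 = 0.515 → q = 1.5×0.85×0.515 = 0.6566 m³/s
Q = Σ q = 5.995 m³/s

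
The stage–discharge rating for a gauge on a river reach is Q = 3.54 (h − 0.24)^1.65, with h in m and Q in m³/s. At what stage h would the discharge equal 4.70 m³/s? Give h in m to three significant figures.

h − h₀ = (Q/C)^(1/b) = (4.70/3.54)^(1/1.65) = 1.187 m
h = 0.24 + 1.187 = 1.427 m

1.43 m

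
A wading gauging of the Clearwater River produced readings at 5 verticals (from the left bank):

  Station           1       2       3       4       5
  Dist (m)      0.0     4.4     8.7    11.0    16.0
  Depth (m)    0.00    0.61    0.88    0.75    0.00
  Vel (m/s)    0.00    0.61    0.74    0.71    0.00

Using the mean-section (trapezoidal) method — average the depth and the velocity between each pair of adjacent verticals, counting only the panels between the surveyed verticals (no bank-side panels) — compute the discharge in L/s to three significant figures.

Panel 1-2: Δb = 4.4 m, d̄ = (0.00+0.61)/2 = 0.305, v̄ = (0.00+0.61)/2 = 0.305 → q = 4.4×0.305×0.305 = 0.4093 m³/s
Panel 2-3: Δb = 4.3 m, d̄ = (0.61+0.88)/2 = 0.745, v̄ = (0.61+0.74)/2 = 0.675 → q = 4.3×0.745×0.675 = 2.162 m³/s
Panel 3-4: Δb = 2.3 m, d̄ = (0.88+0.75)/2 = 0.815, v̄ = (0.74+0.71)/2 = 0.725 → q = 2.3×0.815×0.725 = 1.359 m³/s
Panel 4-5: Δb = 5 m, d̄ = (0.75+0.00)/2 = 0.375, v̄ = (0.71+0.00)/2 = 0.355 → q = 5×0.375×0.355 = 0.6656 m³/s
Q = Σ q = 4.596 m³/s
= 4.596 × 1000 = 4596 L/s

4600 L/s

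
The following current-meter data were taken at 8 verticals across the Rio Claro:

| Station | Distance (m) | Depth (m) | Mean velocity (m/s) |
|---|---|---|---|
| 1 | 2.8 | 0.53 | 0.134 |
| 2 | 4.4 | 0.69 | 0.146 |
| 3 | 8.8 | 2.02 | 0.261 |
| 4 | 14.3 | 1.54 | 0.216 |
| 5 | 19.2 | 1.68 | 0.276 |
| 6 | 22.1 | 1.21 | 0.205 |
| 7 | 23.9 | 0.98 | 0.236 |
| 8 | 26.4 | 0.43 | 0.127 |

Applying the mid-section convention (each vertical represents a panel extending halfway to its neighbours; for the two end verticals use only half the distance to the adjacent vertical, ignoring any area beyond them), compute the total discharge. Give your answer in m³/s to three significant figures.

w_1 = (4.4 − 2.8)/2 = 0.8 m; q_1 = 0.134 × 0.53 × 0.8 = 0.05682 m³/s
w_2 = (8.8 − 2.8)/2 = 3 m; q_2 = 0.146 × 0.69 × 3 = 0.3022 m³/s
w_3 = (14.3 − 4.4)/2 = 4.95 m; q_3 = 0.261 × 2.02 × 4.95 = 2.610 m³/s
w_4 = (19.2 − 8.8)/2 = 5.2 m; q_4 = 0.216 × 1.54 × 5.2 = 1.730 m³/s
w_5 = (22.1 − 14.3)/2 = 3.9 m; q_5 = 0.276 × 1.68 × 3.9 = 1.808 m³/s
w_6 = (23.9 − 19.2)/2 = 2.35 m; q_6 = 0.205 × 1.21 × 2.35 = 0.5829 m³/s
w_7 = (26.4 − 22.1)/2 = 2.15 m; q_7 = 0.236 × 0.98 × 2.15 = 0.4973 m³/s
w_8 = (26.4 − 23.9)/2 = 1.25 m; q_8 = 0.127 × 0.43 × 1.25 = 0.06826 m³/s
Q = Σ qᵢ = 7.655 m³/s

7.66 m³/s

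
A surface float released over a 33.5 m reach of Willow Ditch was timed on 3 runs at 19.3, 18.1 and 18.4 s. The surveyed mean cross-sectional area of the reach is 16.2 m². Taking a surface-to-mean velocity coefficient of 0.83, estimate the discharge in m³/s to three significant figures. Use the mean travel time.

t̄ = (19.3 + 18.1 + 18.4) / 3 = 18.6 s
v_surface = L / t̄ = 33.5 / 18.6 = 1.801 m/s
v_mean = 0.83 × 1.801 = 1.495 m/s
Q = A × v_mean = 16.2 × 1.495 = 24.22 m³/s

24.2 m³/s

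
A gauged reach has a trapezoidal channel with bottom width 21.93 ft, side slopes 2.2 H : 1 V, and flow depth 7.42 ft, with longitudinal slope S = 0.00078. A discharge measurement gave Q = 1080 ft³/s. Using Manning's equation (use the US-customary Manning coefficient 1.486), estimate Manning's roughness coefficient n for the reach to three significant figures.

A = (b + z·y)·y = (21.93 + 2.2×7.42)×7.42 = 283.8 ft²
P = b + 2y√(1+z²) = 21.93 + 2×7.42×√(1+2.2²) = 57.79 ft
R = A/P = 283.8/57.79 = 4.911 ft
n = (1.486/Q)·A·R^(2/3)·S^(1/2) = (1.486/1080) × 283.8 × 2.889 × 0.02793 = 0.03152

0.0315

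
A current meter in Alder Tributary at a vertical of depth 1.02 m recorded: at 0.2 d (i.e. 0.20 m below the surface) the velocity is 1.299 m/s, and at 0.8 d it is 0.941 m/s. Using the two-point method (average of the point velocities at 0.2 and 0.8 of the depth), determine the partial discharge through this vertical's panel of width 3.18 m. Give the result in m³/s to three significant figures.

3.63 m³/s

v̄ = (1.299 + 0.941) / 2 = 1.120 m/s
q = v̄ × d × w = 1.120 × 1.02 × 3.18 = 3.633 m³/s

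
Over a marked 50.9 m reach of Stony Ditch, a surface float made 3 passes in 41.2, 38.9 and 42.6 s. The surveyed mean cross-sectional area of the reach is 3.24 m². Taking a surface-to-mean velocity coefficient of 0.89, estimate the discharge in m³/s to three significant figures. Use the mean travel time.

t̄ = (41.2 + 38.9 + 42.6) / 3 = 40.9 s
v_surface = L / t̄ = 50.9 / 40.9 = 1.244 m/s
v_mean = 0.89 × 1.244 = 1.108 m/s
Q = A × v_mean = 3.24 × 1.108 = 3.589 m³/s

3.59 m³/s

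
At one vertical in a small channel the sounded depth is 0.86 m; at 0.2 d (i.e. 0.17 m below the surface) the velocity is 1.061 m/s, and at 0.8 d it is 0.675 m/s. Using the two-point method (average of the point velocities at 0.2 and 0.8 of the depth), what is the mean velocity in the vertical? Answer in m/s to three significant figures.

0.868 m/s

v̄ = (1.061 + 0.675) / 2 = 0.8680 m/s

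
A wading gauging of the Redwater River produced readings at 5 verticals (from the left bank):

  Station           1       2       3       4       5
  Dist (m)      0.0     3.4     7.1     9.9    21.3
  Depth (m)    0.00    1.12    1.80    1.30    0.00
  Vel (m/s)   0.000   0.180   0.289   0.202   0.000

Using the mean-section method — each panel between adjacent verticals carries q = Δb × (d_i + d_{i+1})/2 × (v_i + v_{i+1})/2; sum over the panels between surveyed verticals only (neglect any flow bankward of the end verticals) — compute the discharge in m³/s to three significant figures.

Panel 1-2: Δb = 3.4 m, d̄ = (0.00+1.12)/2 = 0.56, v̄ = (0.000+0.180)/2 = 0.09 → q = 3.4×0.56×0.09 = 0.1714 m³/s
Panel 2-3: Δb = 3.7 m, d̄ = (1.12+1.80)/2 = 1.46, v̄ = (0.180+0.289)/2 = 0.2345 → q = 3.7×1.46×0.2345 = 1.267 m³/s
Panel 3-4: Δb = 2.8 m, d̄ = (1.80+1.30)/2 = 1.55, v̄ = (0.289+0.202)/2 = 0.2455 → q = 2.8×1.55×0.2455 = 1.065 m³/s
Panel 4-5: Δb = 11.4 m, d̄ = (1.30+0.00)/2 = 0.65, v̄ = (0.202+0.000)/2 = 0.101 → q = 11.4×0.65×0.101 = 0.7484 m³/s
Q = Σ q = 3.252 m³/s

3.25 m³/s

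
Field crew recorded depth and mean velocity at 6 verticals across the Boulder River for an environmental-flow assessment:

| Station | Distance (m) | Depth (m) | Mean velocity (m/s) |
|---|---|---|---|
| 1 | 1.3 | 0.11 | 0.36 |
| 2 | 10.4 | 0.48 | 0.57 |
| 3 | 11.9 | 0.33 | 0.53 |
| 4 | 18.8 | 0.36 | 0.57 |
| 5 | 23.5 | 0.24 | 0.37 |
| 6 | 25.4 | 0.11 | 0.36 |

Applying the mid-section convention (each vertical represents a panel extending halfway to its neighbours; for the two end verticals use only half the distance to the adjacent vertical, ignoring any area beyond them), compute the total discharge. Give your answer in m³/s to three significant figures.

w_1 = (10.4 − 1.3)/2 = 4.55 m; q_1 = 0.36 × 0.11 × 4.55 = 0.1802 m³/s
w_2 = (11.9 − 1.3)/2 = 5.3 m; q_2 = 0.57 × 0.48 × 5.3 = 1.450 m³/s
w_3 = (18.8 − 10.4)/2 = 4.2 m; q_3 = 0.53 × 0.33 × 4.2 = 0.7346 m³/s
w_4 = (23.5 − 11.9)/2 = 5.8 m; q_4 = 0.57 × 0.36 × 5.8 = 1.190 m³/s
w_5 = (25.4 − 18.8)/2 = 3.3 m; q_5 = 0.37 × 0.24 × 3.3 = 0.2930 m³/s
w_6 = (25.4 − 23.5)/2 = 0.95 m; q_6 = 0.36 × 0.11 × 0.95 = 0.03762 m³/s
Q = Σ qᵢ = 3.886 m³/s

3.89 m³/s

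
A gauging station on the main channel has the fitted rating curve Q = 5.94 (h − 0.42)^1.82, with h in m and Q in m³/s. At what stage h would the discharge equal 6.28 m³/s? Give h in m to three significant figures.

h − h₀ = (Q/C)^(1/b) = (6.28/5.94)^(1/1.82) = 1.031 m
h = 0.42 + 1.031 = 1.451 m

1.45 m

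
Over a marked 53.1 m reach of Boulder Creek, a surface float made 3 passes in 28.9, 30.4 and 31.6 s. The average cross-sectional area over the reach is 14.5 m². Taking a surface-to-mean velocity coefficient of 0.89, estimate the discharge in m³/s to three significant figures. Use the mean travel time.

t̄ = (28.9 + 30.4 + 31.6) / 3 = 30.3 s
v_surface = L / t̄ = 53.1 / 30.3 = 1.752 m/s
v_mean = 0.89 × 1.752 = 1.560 m/s
Q = A × v_mean = 14.5 × 1.560 = 22.62 m³/s

22.6 m³/s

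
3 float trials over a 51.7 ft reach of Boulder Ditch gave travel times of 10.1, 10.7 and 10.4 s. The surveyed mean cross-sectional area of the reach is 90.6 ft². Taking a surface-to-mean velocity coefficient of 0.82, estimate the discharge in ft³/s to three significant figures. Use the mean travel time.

369 ft³/s

t̄ = (10.1 + 10.7 + 10.4) / 3 = 10.4 s
v_surface = L / t̄ = 51.7 / 10.4 = 4.971 ft/s
v_mean = 0.82 × 4.971 = 4.076 ft/s
Q = A × v_mean = 90.6 × 4.076 = 369.3 ft³/s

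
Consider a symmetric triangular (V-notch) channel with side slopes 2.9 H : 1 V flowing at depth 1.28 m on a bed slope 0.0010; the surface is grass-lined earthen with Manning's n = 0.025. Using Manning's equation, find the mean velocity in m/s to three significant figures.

0.905 m/s

A = z·y² = 2.9×1.28² = 4.751 m²
P = 2y√(1+z²) = 2×1.28×√(1+2.9²) = 7.853 m
R = A/P = 4.751/7.853 = 0.6050 m
Q = (1/n)·A·R^(2/3)·S^(1/2) = (1/0.025) × 4.751 × 0.6050^(2/3) × 0.0010^(1/2) = 4.299 m³/s
V = Q/A = 4.299/4.751 = 0.9049 m/s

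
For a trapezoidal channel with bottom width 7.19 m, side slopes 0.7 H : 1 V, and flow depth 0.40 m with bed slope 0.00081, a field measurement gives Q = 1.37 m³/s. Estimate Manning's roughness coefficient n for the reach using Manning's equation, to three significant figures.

0.0318

A = (b + z·y)·y = (7.19 + 0.7×0.40)×0.40 = 2.988 m²
P = b + 2y√(1+z²) = 7.19 + 2×0.40×√(1+0.7²) = 8.167 m
R = A/P = 2.988/8.167 = 0.3659 m
n = (1/Q)·A·R^(2/3)·S^(1/2) = (1/1.37) × 2.988 × 0.5116 × 0.02846 = 0.03175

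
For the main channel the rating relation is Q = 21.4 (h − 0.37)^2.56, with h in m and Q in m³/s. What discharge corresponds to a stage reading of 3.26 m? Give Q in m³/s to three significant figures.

Q = 21.4 × (3.26 − 0.37)^2.56 = 21.4 × 2.89^2.56 = 323.8 m³/s

324 m³/s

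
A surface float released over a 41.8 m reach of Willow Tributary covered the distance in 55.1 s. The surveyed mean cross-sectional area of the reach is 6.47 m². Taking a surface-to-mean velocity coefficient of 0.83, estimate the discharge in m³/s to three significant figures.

v_surface = L / t̄ = 41.8 / 55.1 = 0.7586 m/s
v_mean = 0.83 × 0.7586 = 0.6297 m/s
Q = A × v_mean = 6.47 × 0.6297 = 4.074 m³/s

4.07 m³/s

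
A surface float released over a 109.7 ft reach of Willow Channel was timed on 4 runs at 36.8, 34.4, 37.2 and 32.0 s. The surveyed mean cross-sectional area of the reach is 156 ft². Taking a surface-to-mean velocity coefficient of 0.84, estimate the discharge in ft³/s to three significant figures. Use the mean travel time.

410 ft³/s

t̄ = (36.8 + 34.4 + 37.2 + 32.0) / 4 = 35.1 s
v_surface = L / t̄ = 109.7 / 35.1 = 3.125 ft/s
v_mean = 0.84 × 3.125 = 2.625 ft/s
Q = A × v_mean = 156 × 2.625 = 409.5 ft³/s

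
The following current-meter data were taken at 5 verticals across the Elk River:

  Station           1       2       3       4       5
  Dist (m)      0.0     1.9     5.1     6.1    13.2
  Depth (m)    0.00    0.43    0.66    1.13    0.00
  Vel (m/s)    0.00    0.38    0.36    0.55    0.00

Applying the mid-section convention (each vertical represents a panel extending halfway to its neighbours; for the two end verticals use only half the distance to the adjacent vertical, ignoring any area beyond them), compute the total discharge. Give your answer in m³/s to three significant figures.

w_2 = (5.1 − 0.0)/2 = 2.55 m; q_2 = 0.38 × 0.43 × 2.55 = 0.4167 m³/s
w_3 = (6.1 − 1.9)/2 = 2.1 m; q_3 = 0.36 × 0.66 × 2.1 = 0.4990 m³/s
w_4 = (13.2 − 5.1)/2 = 4.05 m; q_4 = 0.55 × 1.13 × 4.05 = 2.517 m³/s
Stations 1, 5 contribute zero (depth or velocity is 0).
Q = Σ qᵢ = 3.433 m³/s

3.43 m³/s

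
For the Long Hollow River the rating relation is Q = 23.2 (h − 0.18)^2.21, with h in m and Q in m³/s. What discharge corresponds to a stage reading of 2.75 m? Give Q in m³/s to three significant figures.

Q = 23.2 × (2.75 − 0.18)^2.21 = 23.2 × 2.57^2.21 = 186.8 m³/s

187 m³/s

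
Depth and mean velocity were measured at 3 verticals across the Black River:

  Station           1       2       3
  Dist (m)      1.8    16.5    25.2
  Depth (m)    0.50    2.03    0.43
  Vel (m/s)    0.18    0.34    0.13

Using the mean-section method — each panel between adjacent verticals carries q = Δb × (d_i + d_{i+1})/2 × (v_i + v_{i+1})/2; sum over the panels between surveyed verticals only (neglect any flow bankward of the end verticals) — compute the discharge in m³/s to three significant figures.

7.35 m³/s

Panel 1-2: Δb = 14.7 m, d̄ = (0.50+2.03)/2 = 1.265, v̄ = (0.18+0.34)/2 = 0.26 → q = 14.7×1.265×0.26 = 4.835 m³/s
Panel 2-3: Δb = 8.7 m, d̄ = (2.03+0.43)/2 = 1.23, v̄ = (0.34+0.13)/2 = 0.235 → q = 8.7×1.23×0.235 = 2.515 m³/s
Q = Σ q = 7.350 m³/s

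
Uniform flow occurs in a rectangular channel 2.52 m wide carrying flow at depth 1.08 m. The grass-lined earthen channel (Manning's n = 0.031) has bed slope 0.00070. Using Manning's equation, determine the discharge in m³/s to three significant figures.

A = b·y = 2.52 × 1.08 = 2.722 m²
P = b + 2y = 2.52 + 2×1.08 = 4.680 m
R = A/P = 2.722/4.680 = 0.5815 m
Q = (1/n)·A·R^(2/3)·S^(1/2) = (1/0.031) × 2.722 × 0.5815^(2/3) × 0.00070^(1/2) = 1.618 m³/s

1.62 m³/s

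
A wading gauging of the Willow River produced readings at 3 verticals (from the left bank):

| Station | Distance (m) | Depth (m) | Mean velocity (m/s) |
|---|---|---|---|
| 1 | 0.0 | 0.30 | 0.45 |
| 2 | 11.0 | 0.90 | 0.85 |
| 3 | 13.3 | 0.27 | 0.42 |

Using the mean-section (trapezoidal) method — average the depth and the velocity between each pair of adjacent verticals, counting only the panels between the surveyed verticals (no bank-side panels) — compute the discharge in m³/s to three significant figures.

Panel 1-2: Δb = 11 m, d̄ = (0.30+0.90)/2 = 0.6, v̄ = (0.45+0.85)/2 = 0.65 → q = 11×0.6×0.65 = 4.290 m³/s
Panel 2-3: Δb = 2.3 m, d̄ = (0.90+0.27)/2 = 0.585, v̄ = (0.85+0.42)/2 = 0.635 → q = 2.3×0.585×0.635 = 0.8544 m³/s
Q = Σ q = 5.144 m³/s

5.14 m³/s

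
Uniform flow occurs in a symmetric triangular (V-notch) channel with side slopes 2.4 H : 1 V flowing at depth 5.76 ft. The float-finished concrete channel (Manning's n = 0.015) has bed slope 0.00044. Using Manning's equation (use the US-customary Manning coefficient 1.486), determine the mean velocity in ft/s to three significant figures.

A = z·y² = 2.4×5.76² = 79.63 ft²
P = 2y√(1+z²) = 2×5.76×√(1+2.4²) = 29.95 ft
R = A/P = 79.63/29.95 = 2.658 ft
Q = (1.486/n)·A·R^(2/3)·S^(1/2) = (1.486/0.015) × 79.63 × 2.658^(2/3) × 0.00044^(1/2) = 317.5 ft³/s
V = Q/A = 317.5/79.63 = 3.988 ft/s

3.99 ft/s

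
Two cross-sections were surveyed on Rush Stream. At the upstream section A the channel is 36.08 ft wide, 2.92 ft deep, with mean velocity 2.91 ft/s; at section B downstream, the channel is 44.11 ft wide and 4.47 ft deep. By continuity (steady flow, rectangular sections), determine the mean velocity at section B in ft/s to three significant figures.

1.55 ft/s

Q = A₁V₁ = (36.08×2.92) × 2.91 = 306.6 ft³/s
A₂ = 44.11 × 4.47 = 197.2 ft²
V₂ = Q/A₂ = 306.6/197.2 = 1.555 ft/s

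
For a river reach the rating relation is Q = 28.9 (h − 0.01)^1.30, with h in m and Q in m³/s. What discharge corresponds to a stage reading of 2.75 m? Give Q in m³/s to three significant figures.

Q = 28.9 × (2.75 − 0.01)^1.30 = 28.9 × 2.74^1.30 = 107.1 m³/s

107 m³/s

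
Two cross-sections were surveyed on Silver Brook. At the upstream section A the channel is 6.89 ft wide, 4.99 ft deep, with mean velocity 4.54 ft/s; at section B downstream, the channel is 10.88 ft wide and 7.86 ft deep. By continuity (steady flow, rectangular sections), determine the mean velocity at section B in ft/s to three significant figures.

1.83 ft/s

Q = A₁V₁ = (6.89×4.99) × 4.54 = 156.1 ft³/s
A₂ = 10.88 × 7.86 = 85.52 ft²
V₂ = Q/A₂ = 156.1/85.52 = 1.825 ft/s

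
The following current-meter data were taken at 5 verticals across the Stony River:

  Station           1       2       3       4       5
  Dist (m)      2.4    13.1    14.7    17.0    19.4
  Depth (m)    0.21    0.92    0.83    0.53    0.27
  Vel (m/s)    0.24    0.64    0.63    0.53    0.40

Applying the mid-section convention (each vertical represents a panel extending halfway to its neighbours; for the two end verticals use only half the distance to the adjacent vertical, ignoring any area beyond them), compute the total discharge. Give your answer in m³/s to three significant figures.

w_1 = (13.1 − 2.4)/2 = 5.35 m; q_1 = 0.24 × 0.21 × 5.35 = 0.2696 m³/s
w_2 = (14.7 − 2.4)/2 = 6.15 m; q_2 = 0.64 × 0.92 × 6.15 = 3.621 m³/s
w_3 = (17.0 − 13.1)/2 = 1.95 m; q_3 = 0.63 × 0.83 × 1.95 = 1.020 m³/s
w_4 = (19.4 − 14.7)/2 = 2.35 m; q_4 = 0.53 × 0.53 × 2.35 = 0.6601 m³/s
w_5 = (19.4 − 17.0)/2 = 1.2 m; q_5 = 0.40 × 0.27 × 1.2 = 0.1296 m³/s
Q = Σ qᵢ = 5.700 m³/s

5.70 m³/s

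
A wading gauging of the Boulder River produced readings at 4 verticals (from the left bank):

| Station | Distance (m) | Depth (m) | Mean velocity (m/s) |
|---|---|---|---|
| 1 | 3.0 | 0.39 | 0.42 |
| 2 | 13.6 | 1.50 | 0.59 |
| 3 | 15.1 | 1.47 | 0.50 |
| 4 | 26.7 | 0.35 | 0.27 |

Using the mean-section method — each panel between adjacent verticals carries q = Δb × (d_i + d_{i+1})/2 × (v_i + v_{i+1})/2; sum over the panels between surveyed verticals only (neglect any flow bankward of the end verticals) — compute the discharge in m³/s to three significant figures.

Panel 1-2: Δb = 10.6 m, d̄ = (0.39+1.50)/2 = 0.945, v̄ = (0.42+0.59)/2 = 0.505 → q = 10.6×0.945×0.505 = 5.059 m³/s
Panel 2-3: Δb = 1.5 m, d̄ = (1.50+1.47)/2 = 1.485, v̄ = (0.59+0.50)/2 = 0.545 → q = 1.5×1.485×0.545 = 1.214 m³/s
Panel 3-4: Δb = 11.6 m, d̄ = (1.47+0.35)/2 = 0.91, v̄ = (0.50+0.27)/2 = 0.385 → q = 11.6×0.91×0.385 = 4.064 m³/s
Q = Σ q = 10.34 m³/s

10.3 m³/s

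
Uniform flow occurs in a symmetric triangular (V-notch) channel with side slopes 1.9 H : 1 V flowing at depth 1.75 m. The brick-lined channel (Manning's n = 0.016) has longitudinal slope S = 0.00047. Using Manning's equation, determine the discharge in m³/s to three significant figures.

A = z·y² = 1.9×1.75² = 5.819 m²
P = 2y√(1+z²) = 2×1.75×√(1+1.9²) = 7.515 m
R = A/P = 5.819/7.515 = 0.7743 m
Q = (1/n)·A·R^(2/3)·S^(1/2) = (1/0.016) × 5.819 × 0.7743^(2/3) × 0.00047^(1/2) = 6.648 m³/s

6.65 m³/s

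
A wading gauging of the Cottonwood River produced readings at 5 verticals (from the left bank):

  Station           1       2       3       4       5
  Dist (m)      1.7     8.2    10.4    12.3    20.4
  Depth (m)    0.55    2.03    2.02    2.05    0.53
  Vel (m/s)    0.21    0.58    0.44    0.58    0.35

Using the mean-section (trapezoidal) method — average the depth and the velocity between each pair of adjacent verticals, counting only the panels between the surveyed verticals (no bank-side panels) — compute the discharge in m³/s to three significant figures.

Panel 1-2: Δb = 6.5 m, d̄ = (0.55+2.03)/2 = 1.29, v̄ = (0.21+0.58)/2 = 0.395 → q = 6.5×1.29×0.395 = 3.312 m³/s
Panel 2-3: Δb = 2.2 m, d̄ = (2.03+2.02)/2 = 2.025, v̄ = (0.58+0.44)/2 = 0.51 → q = 2.2×2.025×0.51 = 2.272 m³/s
Panel 3-4: Δb = 1.9 m, d̄ = (2.02+2.05)/2 = 2.035, v̄ = (0.44+0.58)/2 = 0.51 → q = 1.9×2.035×0.51 = 1.972 m³/s
Panel 4-5: Δb = 8.1 m, d̄ = (2.05+0.53)/2 = 1.29, v̄ = (0.58+0.35)/2 = 0.465 → q = 8.1×1.29×0.465 = 4.859 m³/s
Q = Σ q = 12.41 m³/s

12.4 m³/s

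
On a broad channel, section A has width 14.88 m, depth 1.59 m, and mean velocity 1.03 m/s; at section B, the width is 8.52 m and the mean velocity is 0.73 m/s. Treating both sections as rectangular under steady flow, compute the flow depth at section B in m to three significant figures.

Q = A₁V₁ = (14.88×1.59) × 1.03 = 24.37 m³/s
d₂ = Q/(b₂ V₂) = 24.37/(8.52×0.73) = 3.918 m

3.92 m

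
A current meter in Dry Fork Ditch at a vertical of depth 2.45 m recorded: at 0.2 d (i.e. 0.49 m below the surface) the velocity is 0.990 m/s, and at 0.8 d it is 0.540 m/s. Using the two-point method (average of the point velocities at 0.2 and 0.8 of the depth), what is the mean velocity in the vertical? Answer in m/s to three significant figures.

0.765 m/s

v̄ = (0.990 + 0.540) / 2 = 0.7650 m/s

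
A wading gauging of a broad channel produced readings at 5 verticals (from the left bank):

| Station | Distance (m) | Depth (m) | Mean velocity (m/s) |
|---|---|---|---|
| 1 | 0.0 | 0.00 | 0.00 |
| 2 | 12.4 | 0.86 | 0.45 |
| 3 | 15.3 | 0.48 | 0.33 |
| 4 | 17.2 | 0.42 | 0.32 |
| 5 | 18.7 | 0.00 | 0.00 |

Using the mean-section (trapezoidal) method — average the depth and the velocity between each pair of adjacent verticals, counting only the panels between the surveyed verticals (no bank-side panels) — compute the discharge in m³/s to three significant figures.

2.29 m³/s

Panel 1-2: Δb = 12.4 m, d̄ = (0.00+0.86)/2 = 0.43, v̄ = (0.00+0.45)/2 = 0.225 → q = 12.4×0.43×0.225 = 1.200 m³/s
Panel 2-3: Δb = 2.9 m, d̄ = (0.86+0.48)/2 = 0.67, v̄ = (0.45+0.33)/2 = 0.39 → q = 2.9×0.67×0.39 = 0.7578 m³/s
Panel 3-4: Δb = 1.9 m, d̄ = (0.48+0.42)/2 = 0.45, v̄ = (0.33+0.32)/2 = 0.325 → q = 1.9×0.45×0.325 = 0.2779 m³/s
Panel 4-5: Δb = 1.5 m, d̄ = (0.42+0.00)/2 = 0.21, v̄ = (0.32+0.00)/2 = 0.16 → q = 1.5×0.21×0.16 = 0.05040 m³/s
Q = Σ q = 2.286 m³/s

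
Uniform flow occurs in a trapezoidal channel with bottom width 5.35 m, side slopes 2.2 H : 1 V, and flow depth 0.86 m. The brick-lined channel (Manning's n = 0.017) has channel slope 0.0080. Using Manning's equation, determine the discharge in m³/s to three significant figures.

A = (b + z·y)·y = (5.35 + 2.2×0.86)×0.86 = 6.228 m²
P = b + 2y√(1+z²) = 5.35 + 2×0.86×√(1+2.2²) = 9.507 m
R = A/P = 6.228/9.507 = 0.6551 m
Q = (1/n)·A·R^(2/3)·S^(1/2) = (1/0.017) × 6.228 × 0.6551^(2/3) × 0.0080^(1/2) = 24.72 m³/s

24.7 m³/s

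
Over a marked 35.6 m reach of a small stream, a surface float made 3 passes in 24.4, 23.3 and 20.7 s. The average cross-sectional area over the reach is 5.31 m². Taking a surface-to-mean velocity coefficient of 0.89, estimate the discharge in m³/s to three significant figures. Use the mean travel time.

t̄ = (24.4 + 23.3 + 20.7) / 3 = 22.8 s
v_surface = L / t̄ = 35.6 / 22.8 = 1.561 m/s
v_mean = 0.89 × 1.561 = 1.390 m/s
Q = A × v_mean = 5.31 × 1.390 = 7.379 m³/s

7.38 m³/s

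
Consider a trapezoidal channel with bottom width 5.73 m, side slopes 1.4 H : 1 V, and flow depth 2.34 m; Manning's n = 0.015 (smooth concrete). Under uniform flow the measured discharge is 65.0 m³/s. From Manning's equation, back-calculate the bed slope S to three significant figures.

A = (b + z·y)·y = (5.73 + 1.4×2.34)×2.34 = 21.07 m²
P = b + 2y√(1+z²) = 5.73 + 2×2.34×√(1+1.4²) = 13.78 m
R = A/P = 21.07/13.78 = 1.529 m
S = (Q·n / (1·A·R^(2/3)))² = (65.0×0.015 / (1×21.07×1.327))² = 0.001215

0.00122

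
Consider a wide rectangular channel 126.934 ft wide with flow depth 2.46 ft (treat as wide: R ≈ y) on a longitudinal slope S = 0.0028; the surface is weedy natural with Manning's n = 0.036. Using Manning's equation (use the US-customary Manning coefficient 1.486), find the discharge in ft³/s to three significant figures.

1240 ft³/s

A = b·y = 126.934 × 2.46 = 312.3 ft²
Wide channel: R ≈ y = 2.46 ft
Q = (1.486/n)·A·R^(2/3)·S^(1/2) = (1.486/0.036) × 312.3 × 2.460^(2/3) × 0.0028^(1/2) = 1243 ft³/s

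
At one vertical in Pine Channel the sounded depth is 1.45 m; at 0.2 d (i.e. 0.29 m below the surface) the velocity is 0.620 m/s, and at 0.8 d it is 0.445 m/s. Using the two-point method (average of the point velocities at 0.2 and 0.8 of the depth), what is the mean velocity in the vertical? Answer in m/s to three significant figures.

v̄ = (0.620 + 0.445) / 2 = 0.5325 m/s

0.533 m/s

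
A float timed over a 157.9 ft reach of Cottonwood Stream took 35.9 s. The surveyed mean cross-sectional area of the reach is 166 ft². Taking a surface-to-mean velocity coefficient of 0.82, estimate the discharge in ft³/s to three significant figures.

599 ft³/s

v_surface = L / t̄ = 157.9 / 35.9 = 4.398 ft/s
v_mean = 0.82 × 4.398 = 3.607 ft/s
Q = A × v_mean = 166 × 3.607 = 598.7 ft³/s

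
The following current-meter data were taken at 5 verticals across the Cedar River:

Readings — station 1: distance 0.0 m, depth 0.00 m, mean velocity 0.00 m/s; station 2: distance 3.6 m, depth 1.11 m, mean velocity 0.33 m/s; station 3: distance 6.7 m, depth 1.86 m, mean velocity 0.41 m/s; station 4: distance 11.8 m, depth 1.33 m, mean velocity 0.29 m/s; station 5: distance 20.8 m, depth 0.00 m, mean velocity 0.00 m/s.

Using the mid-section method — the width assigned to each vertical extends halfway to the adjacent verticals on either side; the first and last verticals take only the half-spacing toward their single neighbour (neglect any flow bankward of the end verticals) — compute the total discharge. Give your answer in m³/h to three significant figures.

w_2 = (6.7 − 0.0)/2 = 3.35 m; q_2 = 0.33 × 1.11 × 3.35 = 1.227 m³/s
w_3 = (11.8 − 3.6)/2 = 4.1 m; q_3 = 0.41 × 1.86 × 4.1 = 3.127 m³/s
w_4 = (20.8 − 6.7)/2 = 7.05 m; q_4 = 0.29 × 1.33 × 7.05 = 2.719 m³/s
Stations 1, 5 contribute zero (depth or velocity is 0).
Q = Σ qᵢ = 7.073 m³/s
= 7.073 × 3600 = 25460 m³/h

25500 m³/h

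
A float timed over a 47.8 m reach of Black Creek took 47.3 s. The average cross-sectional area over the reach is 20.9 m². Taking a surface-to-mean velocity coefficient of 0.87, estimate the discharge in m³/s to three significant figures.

18.4 m³/s

v_surface = L / t̄ = 47.8 / 47.3 = 1.011 m/s
v_mean = 0.87 × 1.011 = 0.8792 m/s
Q = A × v_mean = 20.9 × 0.8792 = 18.38 m³/s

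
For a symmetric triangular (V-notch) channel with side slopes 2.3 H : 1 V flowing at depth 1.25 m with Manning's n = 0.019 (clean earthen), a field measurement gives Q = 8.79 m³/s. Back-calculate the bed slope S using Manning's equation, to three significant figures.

0.00454

A = z·y² = 2.3×1.25² = 3.594 m²
P = 2y√(1+z²) = 2×1.25×√(1+2.3²) = 6.270 m
R = A/P = 3.594/6.270 = 0.5732 m
S = (Q·n / (1·A·R^(2/3)))² = (8.79×0.019 / (1×3.594×0.6900))² = 0.004536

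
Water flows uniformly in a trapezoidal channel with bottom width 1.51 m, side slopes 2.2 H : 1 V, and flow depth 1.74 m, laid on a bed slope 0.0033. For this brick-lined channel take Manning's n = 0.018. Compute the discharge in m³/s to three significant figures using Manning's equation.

28.4 m³/s

A = (b + z·y)·y = (1.51 + 2.2×1.74)×1.74 = 9.288 m²
P = b + 2y√(1+z²) = 1.51 + 2×1.74×√(1+2.2²) = 9.920 m
R = A/P = 9.288/9.920 = 0.9363 m
Q = (1/n)·A·R^(2/3)·S^(1/2) = (1/0.018) × 9.288 × 0.9363^(2/3) × 0.0033^(1/2) = 28.37 m³/s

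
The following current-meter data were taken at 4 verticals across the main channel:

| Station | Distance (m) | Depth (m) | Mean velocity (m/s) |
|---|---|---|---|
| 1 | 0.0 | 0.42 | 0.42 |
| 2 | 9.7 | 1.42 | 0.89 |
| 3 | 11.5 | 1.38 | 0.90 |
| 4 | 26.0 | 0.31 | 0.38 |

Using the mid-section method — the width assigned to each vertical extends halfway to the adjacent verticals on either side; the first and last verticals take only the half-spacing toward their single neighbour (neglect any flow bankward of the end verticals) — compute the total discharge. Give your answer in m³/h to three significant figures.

68800 m³/h

w_1 = (9.7 − 0.0)/2 = 4.85 m; q_1 = 0.42 × 0.42 × 4.85 = 0.8555 m³/s
w_2 = (11.5 − 0.0)/2 = 5.75 m; q_2 = 0.89 × 1.42 × 5.75 = 7.267 m³/s
w_3 = (26.0 − 9.7)/2 = 8.15 m; q_3 = 0.90 × 1.38 × 8.15 = 10.12 m³/s
w_4 = (26.0 − 11.5)/2 = 7.25 m; q_4 = 0.38 × 0.31 × 7.25 = 0.8541 m³/s
Q = Σ qᵢ = 19.10 m³/s
= 19.10 × 3600 = 68760 m³/h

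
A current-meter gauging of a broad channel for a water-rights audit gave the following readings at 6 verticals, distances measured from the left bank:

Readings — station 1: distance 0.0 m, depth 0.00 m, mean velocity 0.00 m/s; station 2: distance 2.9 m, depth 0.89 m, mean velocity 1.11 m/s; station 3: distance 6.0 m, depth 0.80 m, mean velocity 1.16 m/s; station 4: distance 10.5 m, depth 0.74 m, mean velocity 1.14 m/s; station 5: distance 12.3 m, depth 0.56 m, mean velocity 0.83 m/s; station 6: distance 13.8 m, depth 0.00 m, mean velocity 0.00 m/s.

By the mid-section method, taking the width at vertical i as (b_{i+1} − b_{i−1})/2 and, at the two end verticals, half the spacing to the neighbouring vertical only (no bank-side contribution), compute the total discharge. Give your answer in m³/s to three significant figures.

w_2 = (6.0 − 0.0)/2 = 3 m; q_2 = 1.11 × 0.89 × 3 = 2.964 m³/s
w_3 = (10.5 − 2.9)/2 = 3.8 m; q_3 = 1.16 × 0.80 × 3.8 = 3.526 m³/s
w_4 = (12.3 − 6.0)/2 = 3.15 m; q_4 = 1.14 × 0.74 × 3.15 = 2.657 m³/s
w_5 = (13.8 − 10.5)/2 = 1.65 m; q_5 = 0.83 × 0.56 × 1.65 = 0.7669 m³/s
Stations 1, 6 contribute zero (depth or velocity is 0).
Q = Σ qᵢ = 9.914 m³/s

9.91 m³/s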